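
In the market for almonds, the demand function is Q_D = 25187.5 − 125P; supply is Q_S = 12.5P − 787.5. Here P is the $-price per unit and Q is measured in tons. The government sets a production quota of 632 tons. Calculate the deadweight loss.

$39032.71

In inverse form: demand P = 201.5 − 0.008Q, supply P = 63 + 0.08Q.
Competitive equilibrium: 201.5 − 0.008Q = 63 + 0.08Q → Q* = 1573.8636, P* = 188.9091.
At Q = 632: demand price = 201.5 − 0.008·632 = 196.444; supply price = 63 + 0.08·632 = 113.56.
ΔQ = 1573.8636 − 632 = 941.8636; wedge = 196.444 − 113.56 = 82.884.
Deadweight loss = ½ × 941.8636 × 82.884 = $39032.71.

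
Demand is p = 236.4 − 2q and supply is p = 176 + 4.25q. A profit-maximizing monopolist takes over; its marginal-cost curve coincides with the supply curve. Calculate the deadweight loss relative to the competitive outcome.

Competitive equilibrium: 236.4 − 2q = 176 + 4.25q → q* = 9.664, p* = 217.072.
Marginal revenue: MR = 236.4 − 4q. Set MR = MC: 236.4 − 4q = 176 + 4.25q → q_m = 7.3212.
Price p_m = 236.4 − 2·7.3212 = 221.7576; MC(q_m) = 176 + 4.25·7.3212 = 207.1151.
Competitive q* = 9.664, so Δq = 2.3428; wedge = 221.7576 − 207.1151 = 14.6425.
Deadweight loss = ½ × 2.3428 × 14.6425 = 17.15.

17.15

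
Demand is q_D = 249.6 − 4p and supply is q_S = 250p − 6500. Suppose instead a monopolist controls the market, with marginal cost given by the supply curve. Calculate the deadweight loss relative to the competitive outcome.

In inverse form: demand p = 62.4 − 0.25q, supply p = 26 + 0.004q.
Competitive equilibrium: 62.4 − 0.25q = 26 + 0.004q → q* = 143.3071, p* = 26.5732.
Marginal revenue: MR = 62.4 − 0.5q. Set MR = MC: 62.4 − 0.5q = 26 + 0.004q → q_m = 72.2222.
Price p_m = 62.4 − 0.25·72.2222 = 44.3445; MC(q_m) = 26 + 0.004·72.2222 = 26.2889.
Competitive q* = 143.3071, so Δq = 71.0849; wedge = 44.3445 − 26.2889 = 18.0556.
Deadweight loss = ½ × 71.0849 × 18.0556 = 641.74.

641.74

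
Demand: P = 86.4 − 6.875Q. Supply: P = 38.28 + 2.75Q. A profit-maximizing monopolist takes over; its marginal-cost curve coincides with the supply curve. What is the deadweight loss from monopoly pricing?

Competitive equilibrium: 86.4 − 6.875Q = 38.28 + 2.75Q → Q* = 4.9995, P* = 52.0286.
Marginal revenue: MR = 86.4 − 13.75Q. Set MR = MC: 86.4 − 13.75Q = 38.28 + 2.75Q → Q_m = 2.9164.
Price P_m = 86.4 − 6.875·2.9164 = 66.3498; MC(Q_m) = 38.28 + 2.75·2.9164 = 46.3001.
Competitive Q* = 4.9995, so ΔQ = 2.0831; wedge = 66.3498 − 46.3001 = 20.0497.
Deadweight loss = ½ × 2.0831 × 20.0497 = 20.88.

20.88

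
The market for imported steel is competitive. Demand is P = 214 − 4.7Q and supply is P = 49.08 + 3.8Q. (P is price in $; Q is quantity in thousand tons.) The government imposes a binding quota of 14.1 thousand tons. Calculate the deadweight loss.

Competitive equilibrium: 214 − 4.7Q = 49.08 + 3.8Q → Q* = 19.4024, P* = 122.8089.
At Q = 14.1: demand price = 214 − 4.7·14.1 = 147.73; supply price = 49.08 + 3.8·14.1 = 102.66.
ΔQ = 19.4024 − 14.1 = 5.3024; wedge = 147.73 − 102.66 = 45.07.
Welfare loss = ½ × 5.3024 × 45.07 = $119.49 thousand.

$119.49 thousand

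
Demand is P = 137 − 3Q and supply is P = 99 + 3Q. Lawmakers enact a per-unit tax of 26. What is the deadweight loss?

56.33

Competitive equilibrium: 137 − 3Q = 99 + 3Q → Q* = 6.3333, P* = 118.
With the tax, the buyer price exceeds the seller price by 26: (137 − 3Q) − (99 + 3Q) = 26 → Q' = 2.
ΔQ = 6.3333 − 2 = 4.3333; the wedge equals the tax, 26.
Welfare loss = ½ × 4.3333 × 26 = 56.33.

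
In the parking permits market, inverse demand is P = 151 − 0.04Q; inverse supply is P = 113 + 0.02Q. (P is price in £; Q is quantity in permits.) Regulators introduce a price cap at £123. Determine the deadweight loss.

£533.33

Competitive equilibrium: 151 − 0.04Q = 113 + 0.02Q → Q* = 633.3333, P* = 125.6667.
At the ceiling P = 123, quantity supplied = (123 − 113)/0.02 = 500.
Willingness to pay at Q' = 500: 151 − 0.04·500 = 131.
ΔQ = 633.3333 − 500 = 133.3333; wedge = 131 − 123 = 8.
The triangle = ½ × 133.3333 × 8 = £533.33.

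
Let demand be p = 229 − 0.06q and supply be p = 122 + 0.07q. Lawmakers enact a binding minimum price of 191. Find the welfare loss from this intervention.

2340.17

Competitive equilibrium: 229 − 0.06q = 122 + 0.07q → q* = 823.0769, p* = 179.6154.
At the floor p = 191, quantity demanded = (229 − 191)/0.06 = 633.3333.
Sellers' marginal cost at q' = 633.3333: 122 + 0.07·633.3333 = 166.3333.
Δq = 823.0769 − 633.3333 = 189.7436; wedge = 191 − 166.3333 = 24.6667.
The triangle = ½ × 189.7436 × 24.6667 = 2340.17.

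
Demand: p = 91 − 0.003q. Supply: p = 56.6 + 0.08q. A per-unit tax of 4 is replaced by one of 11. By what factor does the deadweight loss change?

7.5625

Competitive equilibrium: 91 − 0.003q = 56.6 + 0.08q → q* = 414.4578, p* = 89.7566.
For a per-unit tax t: Δq = t/0.083, so DWL = ½·t·(t/0.083) = t²/0.166.
At t = 4: DWL = 96.386. At t = 11: DWL = 728.916.
Ratio = (11/4)² = 7.5625.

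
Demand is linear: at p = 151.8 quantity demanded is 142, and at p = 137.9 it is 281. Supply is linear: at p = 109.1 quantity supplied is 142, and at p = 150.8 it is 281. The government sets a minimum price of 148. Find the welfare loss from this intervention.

Demand slope = (137.9 − 151.8)/(281 − 142) = −0.1, so p = 166 − 0.1q.
Supply slope = (150.8 − 109.1)/(281 − 142) = 0.3, so p = 66.5 + 0.3q.
Competitive equilibrium: 166 − 0.1q = 66.5 + 0.3q → q* = 248.75, p* = 141.125.
At the floor p = 148, quantity demanded = (166 − 148)/0.1 = 180.
Sellers' marginal cost at q' = 180: 66.5 + 0.3·180 = 120.5.
Δq = 248.75 − 180 = 68.75; wedge = 148 − 120.5 = 27.5.
Welfare loss = ½ × 68.75 × 27.5 = 945.31.

945.31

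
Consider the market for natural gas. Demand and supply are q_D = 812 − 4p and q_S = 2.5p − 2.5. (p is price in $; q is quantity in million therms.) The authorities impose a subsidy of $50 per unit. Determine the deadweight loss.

In inverse form: demand p = 203 − 0.25q, supply p = 1 + 0.4q.
Competitive equilibrium: 203 − 0.25q = 1 + 0.4q → q* = 310.7692, p* = 125.3077.
The subsidy lowers effective supply by 50: p = 0.4q − 49.
New quantity: 203 − 0.25q = 0.4q − 49 → q' = 387.6923.
Overproduction Δq = 387.6923 − 310.7692 = 76.9231; wedge = subsidy = 50.
Deadweight loss = ½ × 76.9231 × 50 = $1923.08 million.

$1923.08 million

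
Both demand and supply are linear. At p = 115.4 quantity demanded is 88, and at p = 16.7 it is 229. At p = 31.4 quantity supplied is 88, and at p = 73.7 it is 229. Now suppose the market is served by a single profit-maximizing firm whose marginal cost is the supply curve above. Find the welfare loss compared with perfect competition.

Demand slope = (16.7 − 115.4)/(229 − 88) = −0.7, so p = 177 − 0.7q.
Supply slope = (73.7 − 31.4)/(229 − 88) = 0.3, so p = 5 + 0.3q.
Competitive equilibrium: 177 − 0.7q = 5 + 0.3q → q* = 172, p* = 56.6.
Marginal revenue: MR = 177 − 1.4q. Set MR = MC: 177 − 1.4q = 5 + 0.3q → q_m = 101.17647.
Price p_m = 177 − 0.7·101.17647 = 106.17647; MC(q_m) = 5 + 0.3·101.17647 = 35.35294.
Competitive q* = 172, so Δq = 70.82353; wedge = 106.17647 − 35.35294 = 70.82353.
Welfare loss = ½ × 70.82353 × 70.82353 = 2507.99.

2507.99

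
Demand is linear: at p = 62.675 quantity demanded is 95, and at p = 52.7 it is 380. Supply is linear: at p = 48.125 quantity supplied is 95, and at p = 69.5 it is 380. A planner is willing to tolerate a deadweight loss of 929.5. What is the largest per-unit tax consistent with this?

14.3

Demand slope = (52.7 − 62.675)/(380 − 95) = −0.035, so p = 66 − 0.035q.
Supply slope = (69.5 − 48.125)/(380 − 95) = 0.075, so p = 41 + 0.075q.
Competitive equilibrium: 66 − 0.035q = 41 + 0.075q → q* = 227.2727, p* = 58.0455.
A tax t gives Δq = t/0.11 and wedge t, so DWL = t²/0.22.
t²/0.22 = 929.5 → t² = 204.49 → t = 14.3.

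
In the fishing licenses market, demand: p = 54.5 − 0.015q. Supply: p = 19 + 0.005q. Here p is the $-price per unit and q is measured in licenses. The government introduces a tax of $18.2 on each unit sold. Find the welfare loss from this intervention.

Competitive equilibrium: 54.5 − 0.015q = 19 + 0.005q → q* = 1775, p* = 27.875.
With the tax, the buyer price exceeds the seller price by 18.2: (54.5 − 0.015q) − (19 + 0.005q) = 18.2 → q' = 865.
Δq = 1775 − 865 = 910; the wedge equals the tax, 18.2.
Deadweight loss = ½ × 910 × 18.2 = $8281.

$8281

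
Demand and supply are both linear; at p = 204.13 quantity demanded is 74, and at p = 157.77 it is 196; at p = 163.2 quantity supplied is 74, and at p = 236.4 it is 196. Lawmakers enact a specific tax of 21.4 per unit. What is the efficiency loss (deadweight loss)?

233.65

Demand slope = (157.77 − 204.13)/(196 − 74) = −0.38, so p = 232.25 − 0.38q.
Supply slope = (236.4 − 163.2)/(196 − 74) = 0.6, so p = 118.8 + 0.6q.
Competitive equilibrium: 232.25 − 0.38q = 118.8 + 0.6q → q* = 115.7653, p* = 188.2592.
With the tax, the buyer price exceeds the seller price by 21.4: (232.25 − 0.38q) − (118.8 + 0.6q) = 21.4 → q' = 93.9286.
Δq = 115.7653 − 93.9286 = 21.8367; the wedge equals the tax, 21.4.
Welfare loss = ½ × 21.8367 × 21.4 = 233.65.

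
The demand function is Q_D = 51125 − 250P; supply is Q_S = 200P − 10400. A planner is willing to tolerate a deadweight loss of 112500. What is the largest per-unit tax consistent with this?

In inverse form: demand P = 204.5 − 0.004Q, supply P = 52 + 0.005Q.
Competitive equilibrium: 204.5 − 0.004Q = 52 + 0.005Q → Q* = 16944.4444, P* = 136.7222.
A tax t gives ΔQ = t/0.009 and wedge t, so DWL = t²/0.018.
t²/0.018 = 112500 → t² = 2025 → t = 45.

45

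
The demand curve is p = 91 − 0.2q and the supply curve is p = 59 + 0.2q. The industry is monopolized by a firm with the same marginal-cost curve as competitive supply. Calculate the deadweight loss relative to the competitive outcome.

Competitive equilibrium: 91 − 0.2q = 59 + 0.2q → q* = 80, p* = 75.
Marginal revenue: MR = 91 − 0.4q. Set MR = MC: 91 − 0.4q = 59 + 0.2q → q_m = 53.3333.
Price p_m = 91 − 0.2·53.3333 = 80.3333; MC(q_m) = 59 + 0.2·53.3333 = 69.6667.
Competitive q* = 80, so Δq = 26.6667; wedge = 80.3333 − 69.6667 = 10.6666.
Deadweight loss = ½ × 26.6667 × 10.6666 = 142.22.

142.22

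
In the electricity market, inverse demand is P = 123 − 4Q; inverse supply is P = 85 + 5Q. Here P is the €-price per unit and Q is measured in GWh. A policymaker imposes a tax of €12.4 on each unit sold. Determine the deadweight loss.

€8.54

Competitive equilibrium: 123 − 4Q = 85 + 5Q → Q* = 4.2222, P* = 106.1111.
With the tax, the buyer price exceeds the seller price by 12.4: (123 − 4Q) − (85 + 5Q) = 12.4 → Q' = 2.8444.
ΔQ = 4.2222 − 2.8444 = 1.3778; the wedge equals the tax, 12.4.
DWL = ½ × 1.3778 × 12.4 = €8.54.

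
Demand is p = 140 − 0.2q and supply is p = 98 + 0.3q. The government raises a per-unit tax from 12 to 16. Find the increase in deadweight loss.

112

Competitive equilibrium: 140 − 0.2q = 98 + 0.3q → q* = 84, p* = 123.2.
For a per-unit tax t: Δq = t/0.5, so DWL = ½·t·(t/0.5) = t²/1.
At t = 12: DWL = 144. At t = 16: DWL = 256.
Increase = 256 − 144 = 112.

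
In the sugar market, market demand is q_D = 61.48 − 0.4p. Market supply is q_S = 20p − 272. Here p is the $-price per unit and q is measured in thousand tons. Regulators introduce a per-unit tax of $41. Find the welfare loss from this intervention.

$329.61 thousand

In inverse form: demand p = 153.7 − 2.5q, supply p = 13.6 + 0.05q.
Competitive equilibrium: 153.7 − 2.5q = 13.6 + 0.05q → q* = 54.9412, p* = 16.3471.
With the tax, the buyer price exceeds the seller price by 41: (153.7 − 2.5q) − (13.6 + 0.05q) = 41 → q' = 38.8627.
Δq = 54.9412 − 38.8627 = 16.0785; the wedge equals the tax, 41.
Welfare loss = ½ × 16.0785 × 41 = $329.61 thousand.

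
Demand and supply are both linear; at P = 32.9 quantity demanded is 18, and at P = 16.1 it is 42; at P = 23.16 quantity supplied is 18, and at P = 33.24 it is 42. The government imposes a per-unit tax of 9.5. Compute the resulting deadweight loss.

Demand slope = (16.1 − 32.9)/(42 − 18) = −0.7, so P = 45.5 − 0.7Q.
Supply slope = (33.24 − 23.16)/(42 − 18) = 0.42, so P = 15.6 + 0.42Q.
Competitive equilibrium: 45.5 − 0.7Q = 15.6 + 0.42Q → Q* = 26.6964, P* = 26.8125.
With the tax, the buyer price exceeds the seller price by 9.5: (45.5 − 0.7Q) − (15.6 + 0.42Q) = 9.5 → Q' = 18.2143.
ΔQ = 26.6964 − 18.2143 = 8.4821; the wedge equals the tax, 9.5.
The triangle = ½ × 8.4821 × 9.5 = 40.29.

40.29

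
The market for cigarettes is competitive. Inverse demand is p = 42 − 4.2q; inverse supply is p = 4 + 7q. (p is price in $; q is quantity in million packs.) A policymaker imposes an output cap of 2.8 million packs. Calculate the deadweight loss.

$1.97 million

Competitive equilibrium: 42 − 4.2q = 4 + 7q → q* = 3.3929, p* = 27.75.
At q = 2.8: demand price = 42 − 4.2·2.8 = 30.24; supply price = 4 + 7·2.8 = 23.6.
Δq = 3.3929 − 2.8 = 0.5929; wedge = 30.24 − 23.6 = 6.64.
The triangle = ½ × 0.5929 × 6.64 = $1.97 million.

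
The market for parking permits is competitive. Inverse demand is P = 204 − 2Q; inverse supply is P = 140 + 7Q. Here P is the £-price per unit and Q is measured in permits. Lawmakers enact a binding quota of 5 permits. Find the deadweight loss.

Competitive equilibrium: 204 − 2Q = 140 + 7Q → Q* = 7.1111, P* = 189.7778.
At Q = 5: demand price = 204 − 2·5 = 194; supply price = 140 + 7·5 = 175.
ΔQ = 7.1111 − 5 = 2.1111; wedge = 194 − 175 = 19.
DWL = ½ × 2.1111 × 19 = £20.06.

£20.06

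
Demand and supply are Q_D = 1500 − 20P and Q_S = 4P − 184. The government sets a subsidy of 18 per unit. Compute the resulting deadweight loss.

In inverse form: demand P = 75 − 0.05Q, supply P = 46 + 0.25Q.
Competitive equilibrium: 75 − 0.05Q = 46 + 0.25Q → Q* = 96.6667, P* = 70.1667.
The subsidy lowers effective supply by 18: P = 28 + 0.25Q.
New quantity: 75 − 0.05Q = 28 + 0.25Q → Q' = 156.6667.
Overproduction ΔQ = 156.6667 − 96.6667 = 60; wedge = subsidy = 18.
DWL = ½ × 60 × 18 = 540.

540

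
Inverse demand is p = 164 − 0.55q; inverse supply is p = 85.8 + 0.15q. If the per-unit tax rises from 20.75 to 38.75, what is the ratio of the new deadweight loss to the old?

Competitive equilibrium: 164 − 0.55q = 85.8 + 0.15q → q* = 111.7143, p* = 102.5571.
For a per-unit tax t: Δq = t/0.7, so DWL = ½·t·(t/0.7) = t²/1.4.
At t = 20.75: DWL = 307.545. At t = 38.75: DWL = 1072.545.
Ratio = (38.75/20.75)² = 3.487.

3.487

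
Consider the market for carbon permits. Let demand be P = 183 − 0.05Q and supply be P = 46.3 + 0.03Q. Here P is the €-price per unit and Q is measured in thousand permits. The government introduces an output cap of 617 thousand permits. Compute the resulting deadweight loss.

Competitive equilibrium: 183 − 0.05Q = 46.3 + 0.03Q → Q* = 1708.75, P* = 97.5625.
At Q = 617: demand price = 183 − 0.05·617 = 152.15; supply price = 46.3 + 0.03·617 = 64.81.
ΔQ = 1708.75 − 617 = 1091.75; wedge = 152.15 − 64.81 = 87.34.
Welfare loss = ½ × 1091.75 × 87.34 = €47676.72 thousand.

€47676.72 thousand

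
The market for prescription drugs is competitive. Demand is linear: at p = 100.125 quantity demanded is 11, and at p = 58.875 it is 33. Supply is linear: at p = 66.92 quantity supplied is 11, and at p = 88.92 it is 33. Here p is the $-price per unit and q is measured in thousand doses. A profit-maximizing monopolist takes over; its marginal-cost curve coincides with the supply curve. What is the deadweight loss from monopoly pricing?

Demand slope = (58.875 − 100.125)/(33 − 11) = −1.875, so p = 120.75 − 1.875q.
Supply slope = (88.92 − 66.92)/(33 − 11) = 1, so p = 55.92 + q.
Competitive equilibrium: 120.75 − 1.875q = 55.92 + q → q* = 22.5496, p* = 78.4696.
Marginal revenue: MR = 120.75 − 3.75q. Set MR = MC: 120.75 − 3.75q = 55.92 + q → q_m = 13.6484.
Price p_m = 120.75 − 1.875·13.6484 = 95.1593; MC(q_m) = 55.92 + 1·13.6484 = 69.5684.
Competitive q* = 22.5496, so Δq = 8.9012; wedge = 95.1593 − 69.5684 = 25.5909.
The triangle = ½ × 8.9012 × 25.5909 = $113.89 thousand.

$113.89 thousand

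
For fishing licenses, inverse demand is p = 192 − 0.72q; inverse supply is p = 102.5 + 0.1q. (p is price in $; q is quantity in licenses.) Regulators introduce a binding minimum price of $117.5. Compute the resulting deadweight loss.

Competitive equilibrium: 192 − 0.72q = 102.5 + 0.1q → q* = 109.1463, p* = 113.4146.
At the floor p = 117.5, quantity demanded = (192 − 117.5)/0.72 = 103.4722.
Sellers' marginal cost at q' = 103.4722: 102.5 + 0.1·103.4722 = 112.8472.
Δq = 109.1463 − 103.4722 = 5.6741; wedge = 117.5 − 112.8472 = 4.6528.
Welfare loss = ½ × 5.6741 × 4.6528 = $13.20.

$13.20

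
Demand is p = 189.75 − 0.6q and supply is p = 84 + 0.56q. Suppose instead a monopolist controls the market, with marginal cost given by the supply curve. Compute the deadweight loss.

560.21

Competitive equilibrium: 189.75 − 0.6q = 84 + 0.56q → q* = 91.1638, p* = 135.0517.
Marginal revenue: MR = 189.75 − 1.2q. Set MR = MC: 189.75 − 1.2q = 84 + 0.56q → q_m = 60.0852.
Price p_m = 189.75 − 0.6·60.0852 = 153.6989; MC(q_m) = 84 + 0.56·60.0852 = 117.6477.
Competitive q* = 91.1638, so Δq = 31.0786; wedge = 153.6989 − 117.6477 = 36.0512.
Welfare loss = ½ × 31.0786 × 36.0512 = 560.21.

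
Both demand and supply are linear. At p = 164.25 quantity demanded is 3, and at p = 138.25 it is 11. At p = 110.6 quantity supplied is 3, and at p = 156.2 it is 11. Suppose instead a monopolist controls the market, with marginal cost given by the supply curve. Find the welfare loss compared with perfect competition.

25.69

Demand slope = (138.25 − 164.25)/(11 − 3) = −3.25, so p = 174 − 3.25q.
Supply slope = (156.2 − 110.6)/(11 − 3) = 5.7, so p = 93.5 + 5.7q.
Competitive equilibrium: 174 − 3.25q = 93.5 + 5.7q → q* = 8.9944, p* = 144.7682.
Marginal revenue: MR = 174 − 6.5q. Set MR = MC: 174 − 6.5q = 93.5 + 5.7q → q_m = 6.5984.
Price p_m = 174 − 3.25·6.5984 = 152.5552; MC(q_m) = 93.5 + 5.7·6.5984 = 131.1109.
Competitive q* = 8.9944, so Δq = 2.396; wedge = 152.5552 − 131.1109 = 21.4443.
The triangle = ½ × 2.396 × 21.4443 = 25.69.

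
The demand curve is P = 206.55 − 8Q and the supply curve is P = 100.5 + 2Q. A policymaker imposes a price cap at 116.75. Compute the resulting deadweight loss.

30.752

Competitive equilibrium: 206.55 − 8Q = 100.5 + 2Q → Q* = 10.605, P* = 121.71.
At the ceiling P = 116.75, quantity supplied = (116.75 − 100.5)/2 = 8.125.
Willingness to pay at Q' = 8.125: 206.55 − 8·8.125 = 141.55.
ΔQ = 10.605 − 8.125 = 2.48; wedge = 141.55 − 116.75 = 24.8.
Welfare loss = ½ × 2.48 × 24.8 = 30.752.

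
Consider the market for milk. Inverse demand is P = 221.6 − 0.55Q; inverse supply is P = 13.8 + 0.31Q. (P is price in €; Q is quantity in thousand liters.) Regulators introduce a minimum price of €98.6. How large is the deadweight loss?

€139.19 thousand

Competitive equilibrium: 221.6 − 0.55Q = 13.8 + 0.31Q → Q* = 241.6279, P* = 88.7047.
At the floor P = 98.6, quantity demanded = (221.6 − 98.6)/0.55 = 223.6364.
Sellers' marginal cost at Q' = 223.6364: 13.8 + 0.31·223.6364 = 83.1273.
ΔQ = 241.6279 − 223.6364 = 17.9915; wedge = 98.6 − 83.1273 = 15.4727.
The triangle = ½ × 17.9915 × 15.4727 = €139.19 thousand.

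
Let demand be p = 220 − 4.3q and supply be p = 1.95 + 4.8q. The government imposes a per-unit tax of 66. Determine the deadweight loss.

Competitive equilibrium: 220 − 4.3q = 1.95 + 4.8q → q* = 23.9615, p* = 116.9654.
With the tax, the buyer price exceeds the seller price by 66: (220 − 4.3q) − (1.95 + 4.8q) = 66 → q' = 16.7088.
Δq = 23.9615 − 16.7088 = 7.2527; the wedge equals the tax, 66.
Deadweight loss = ½ × 7.2527 × 66 = 239.34.

239.34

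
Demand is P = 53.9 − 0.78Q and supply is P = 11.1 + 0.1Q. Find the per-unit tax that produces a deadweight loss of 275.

Competitive equilibrium: 53.9 − 0.78Q = 11.1 + 0.1Q → Q* = 48.6364, P* = 15.9636.
A tax t gives ΔQ = t/0.88 and wedge t, so DWL = t²/1.76.
t²/1.76 = 275 → t² = 484 → t = 22.

22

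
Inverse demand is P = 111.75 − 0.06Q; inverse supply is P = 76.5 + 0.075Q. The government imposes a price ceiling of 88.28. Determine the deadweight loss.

Competitive equilibrium: 111.75 − 0.06Q = 76.5 + 0.075Q → Q* = 261.1111, P* = 96.0833.
At the ceiling P = 88.28, quantity supplied = (88.28 − 76.5)/0.075 = 157.0667.
Willingness to pay at Q' = 157.0667: 111.75 − 0.06·157.0667 = 102.326.
ΔQ = 261.1111 − 157.0667 = 104.0444; wedge = 102.326 − 88.28 = 14.046.
The triangle = ½ × 104.0444 × 14.046 = 730.70.

730.70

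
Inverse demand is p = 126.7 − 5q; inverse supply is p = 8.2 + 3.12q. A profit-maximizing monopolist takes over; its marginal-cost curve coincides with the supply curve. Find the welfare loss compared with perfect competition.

Competitive equilibrium: 126.7 − 5q = 8.2 + 3.12q → q* = 14.5936, p* = 53.732.
Marginal revenue: MR = 126.7 − 10q. Set MR = MC: 126.7 − 10q = 8.2 + 3.12q → q_m = 9.032.
Price p_m = 126.7 − 5·9.032 = 81.54; MC(q_m) = 8.2 + 3.12·9.032 = 36.3798.
Competitive q* = 14.5936, so Δq = 5.5616; wedge = 81.54 − 36.3798 = 45.1602.
Welfare loss = ½ × 5.5616 × 45.1602 = 125.58.

125.58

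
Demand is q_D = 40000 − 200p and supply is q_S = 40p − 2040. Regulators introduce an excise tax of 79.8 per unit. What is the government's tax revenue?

In inverse form: demand p = 200 − 0.005q, supply p = 51 + 0.025q.
Competitive equilibrium: 200 − 0.005q = 51 + 0.025q → q* = 4966.6667, p* = 175.1667.
With the tax, the buyer price exceeds the seller price by 79.8: (200 − 0.005q) − (51 + 0.025q) = 79.8 → q' = 2306.6667.
Tax revenue = 79.8 × 2306.6667 = 184072.

184072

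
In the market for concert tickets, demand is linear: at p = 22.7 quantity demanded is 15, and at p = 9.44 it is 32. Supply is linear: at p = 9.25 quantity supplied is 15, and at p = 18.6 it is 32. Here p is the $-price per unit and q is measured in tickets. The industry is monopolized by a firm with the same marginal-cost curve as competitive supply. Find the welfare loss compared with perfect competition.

$57.31

Demand slope = (9.44 − 22.7)/(32 − 15) = −0.78, so p = 34.4 − 0.78q.
Supply slope = (18.6 − 9.25)/(32 − 15) = 0.55, so p = 1 + 0.55q.
Competitive equilibrium: 34.4 − 0.78q = 1 + 0.55q → q* = 25.1128, p* = 14.812.
Marginal revenue: MR = 34.4 − 1.56q. Set MR = MC: 34.4 − 1.56q = 1 + 0.55q → q_m = 15.8294.
Price p_m = 34.4 − 0.78·15.8294 = 22.0531; MC(q_m) = 1 + 0.55·15.8294 = 9.7062.
Competitive q* = 25.1128, so Δq = 9.2834; wedge = 22.0531 − 9.7062 = 12.3469.
The triangle = ½ × 9.2834 × 12.3469 = $57.31.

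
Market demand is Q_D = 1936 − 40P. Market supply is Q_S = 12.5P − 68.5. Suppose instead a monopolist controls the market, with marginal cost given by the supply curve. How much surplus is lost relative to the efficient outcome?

324.41

In inverse form: demand P = 48.4 − 0.025Q, supply P = 5.48 + 0.08Q.
Competitive equilibrium: 48.4 − 0.025Q = 5.48 + 0.08Q → Q* = 408.7619, P* = 38.181.
Marginal revenue: MR = 48.4 − 0.05Q. Set MR = MC: 48.4 − 0.05Q = 5.48 + 0.08Q → Q_m = 330.1538.
Price P_m = 48.4 − 0.025·330.1538 = 40.1462; MC(Q_m) = 5.48 + 0.08·330.1538 = 31.8923.
Competitive Q* = 408.7619, so ΔQ = 78.6081; wedge = 40.1462 − 31.8923 = 8.2539.
DWL = ½ × 78.6081 × 8.2539 = 324.41.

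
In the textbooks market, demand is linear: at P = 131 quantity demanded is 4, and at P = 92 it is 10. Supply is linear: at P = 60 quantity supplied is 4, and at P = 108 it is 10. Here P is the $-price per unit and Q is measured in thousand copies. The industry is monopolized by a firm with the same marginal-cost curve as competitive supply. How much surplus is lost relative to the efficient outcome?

Demand slope = (92 − 131)/(10 − 4) = −6.5, so P = 157 − 6.5Q.
Supply slope = (108 − 60)/(10 − 4) = 8, so P = 28 + 8Q.
Competitive equilibrium: 157 − 6.5Q = 28 + 8Q → Q* = 8.89655, P* = 99.17241.
Marginal revenue: MR = 157 − 13Q. Set MR = MC: 157 − 13Q = 28 + 8Q → Q_m = 6.14286.
Price P_m = 157 − 6.5·6.14286 = 117.07141; MC(Q_m) = 28 + 8·6.14286 = 77.14288.
Competitive Q* = 8.89655, so ΔQ = 2.75369; wedge = 117.07141 − 77.14288 = 39.92853.
Deadweight loss = ½ × 2.75369 × 39.92853 = $54.98 thousand.

$54.98 thousand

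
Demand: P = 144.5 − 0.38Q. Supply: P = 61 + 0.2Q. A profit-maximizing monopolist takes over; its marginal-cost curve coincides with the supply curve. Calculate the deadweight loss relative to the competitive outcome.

Competitive equilibrium: 144.5 − 0.38Q = 61 + 0.2Q → Q* = 143.9655, P* = 89.7931.
Marginal revenue: MR = 144.5 − 0.76Q. Set MR = MC: 144.5 − 0.76Q = 61 + 0.2Q → Q_m = 86.9792.
Price P_m = 144.5 − 0.38·86.9792 = 111.4479; MC(Q_m) = 61 + 0.2·86.9792 = 78.3958.
Competitive Q* = 143.9655, so ΔQ = 56.9863; wedge = 111.4479 − 78.3958 = 33.0521.
DWL = ½ × 56.9863 × 33.0521 = 941.76.

941.76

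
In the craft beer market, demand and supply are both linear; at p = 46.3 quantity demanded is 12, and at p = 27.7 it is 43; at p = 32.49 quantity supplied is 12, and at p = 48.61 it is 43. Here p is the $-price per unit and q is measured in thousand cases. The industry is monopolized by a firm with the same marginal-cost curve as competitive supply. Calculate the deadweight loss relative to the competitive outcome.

Demand slope = (27.7 − 46.3)/(43 − 12) = −0.6, so p = 53.5 − 0.6q.
Supply slope = (48.61 − 32.49)/(43 − 12) = 0.52, so p = 26.25 + 0.52q.
Competitive equilibrium: 53.5 − 0.6q = 26.25 + 0.52q → q* = 24.3304, p* = 38.9018.
Marginal revenue: MR = 53.5 − 1.2q. Set MR = MC: 53.5 − 1.2q = 26.25 + 0.52q → q_m = 15.843.
Price p_m = 53.5 − 0.6·15.843 = 43.9942; MC(q_m) = 26.25 + 0.52·15.843 = 34.4884.
Competitive q* = 24.3304, so Δq = 8.4874; wedge = 43.9942 − 34.4884 = 9.5058.
The triangle = ½ × 8.4874 × 9.5058 = $40.34 thousand.

$40.34 thousand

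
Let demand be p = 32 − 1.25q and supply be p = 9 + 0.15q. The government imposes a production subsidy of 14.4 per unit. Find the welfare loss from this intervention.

Competitive equilibrium: 32 − 1.25q = 9 + 0.15q → q* = 16.4286, p* = 11.4643.
The subsidy lowers effective supply by 14.4: p = 0.15q − 5.4.
New quantity: 32 − 1.25q = 0.15q − 5.4 → q' = 26.7143.
Overproduction Δq = 26.7143 − 16.4286 = 10.2857; wedge = subsidy = 14.4.
Deadweight loss = ½ × 10.2857 × 14.4 = 74.06.

74.06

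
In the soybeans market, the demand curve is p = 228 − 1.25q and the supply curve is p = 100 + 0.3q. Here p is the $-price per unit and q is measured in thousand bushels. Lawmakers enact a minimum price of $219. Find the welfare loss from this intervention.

Competitive equilibrium: 228 − 1.25q = 100 + 0.3q → q* = 82.58065, p* = 124.77419.
At the floor p = 219, quantity demanded = (228 − 219)/1.25 = 7.2.
Sellers' marginal cost at q' = 7.2: 100 + 0.3·7.2 = 102.16.
Δq = 82.58065 − 7.2 = 75.38065; wedge = 219 − 102.16 = 116.84.
The triangle = ½ × 75.38065 × 116.84 = $4403.74 thousand.

$4403.74 thousand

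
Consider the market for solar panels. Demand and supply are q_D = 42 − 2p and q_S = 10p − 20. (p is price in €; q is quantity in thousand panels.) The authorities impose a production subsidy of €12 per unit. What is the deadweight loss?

€120 thousand

In inverse form: demand p = 21 − 0.5q, supply p = 2 + 0.1q.
Competitive equilibrium: 21 − 0.5q = 2 + 0.1q → q* = 31.6667, p* = 5.1667.
The subsidy lowers effective supply by 12: p = 0.1q − 10.
New quantity: 21 − 0.5q = 0.1q − 10 → q' = 51.6667.
Overproduction Δq = 51.6667 − 31.6667 = 20; wedge = subsidy = 12.
DWL = ½ × 20 × 12 = €120 thousand.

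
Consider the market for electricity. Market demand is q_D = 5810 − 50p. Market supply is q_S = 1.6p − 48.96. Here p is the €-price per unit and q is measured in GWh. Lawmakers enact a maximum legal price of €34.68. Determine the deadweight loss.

In inverse form: demand p = 116.2 − 0.02q, supply p = 30.6 + 0.625q.
Competitive equilibrium: 116.2 − 0.02q = 30.6 + 0.625q → q* = 132.7132, p* = 113.5457.
At the ceiling p = 34.68, quantity supplied = (34.68 − 30.6)/0.625 = 6.528.
Willingness to pay at q' = 6.528: 116.2 − 0.02·6.528 = 116.0694.
Δq = 132.7132 − 6.528 = 126.1852; wedge = 116.0694 − 34.68 = 81.3894.
The triangle = ½ × 126.1852 × 81.3894 = €5135.07.

€5135.07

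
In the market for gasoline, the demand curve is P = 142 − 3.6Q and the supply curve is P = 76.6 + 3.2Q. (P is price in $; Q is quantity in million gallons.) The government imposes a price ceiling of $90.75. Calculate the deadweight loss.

Competitive equilibrium: 142 − 3.6Q = 76.6 + 3.2Q → Q* = 9.6176, P* = 107.3765.
At the ceiling P = 90.75, quantity supplied = (90.75 − 76.6)/3.2 = 4.4219.
Willingness to pay at Q' = 4.4219: 142 − 3.6·4.4219 = 126.0812.
ΔQ = 9.6176 − 4.4219 = 5.1957; wedge = 126.0812 − 90.75 = 35.3312.
Deadweight loss = ½ × 5.1957 × 35.3312 = $91.79 million.

$91.79 million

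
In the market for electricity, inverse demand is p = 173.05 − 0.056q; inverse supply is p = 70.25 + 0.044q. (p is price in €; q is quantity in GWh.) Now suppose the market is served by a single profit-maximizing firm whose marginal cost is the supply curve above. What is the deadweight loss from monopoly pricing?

Competitive equilibrium: 173.05 − 0.056q = 70.25 + 0.044q → q* = 1028, p* = 115.482.
Marginal revenue: MR = 173.05 − 0.112q. Set MR = MC: 173.05 − 0.112q = 70.25 + 0.044q → q_m = 658.97436.
Price p_m = 173.05 − 0.056·658.97436 = 136.14744; MC(q_m) = 70.25 + 0.044·658.97436 = 99.24487.
Competitive q* = 1028, so Δq = 369.02564; wedge = 136.14744 − 99.24487 = 36.90257.
Deadweight loss = ½ × 369.02564 × 36.90257 = €6809.

€6809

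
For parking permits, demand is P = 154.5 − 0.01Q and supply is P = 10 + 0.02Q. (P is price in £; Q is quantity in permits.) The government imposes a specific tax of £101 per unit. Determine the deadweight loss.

£170016.67

Competitive equilibrium: 154.5 − 0.01Q = 10 + 0.02Q → Q* = 4816.6667, P* = 106.3333.
With the tax, the buyer price exceeds the seller price by 101: (154.5 − 0.01Q) − (10 + 0.02Q) = 101 → Q' = 1450.
ΔQ = 4816.6667 − 1450 = 3366.6667; the wedge equals the tax, 101.
The triangle = ½ × 3366.6667 × 101 = £170016.67.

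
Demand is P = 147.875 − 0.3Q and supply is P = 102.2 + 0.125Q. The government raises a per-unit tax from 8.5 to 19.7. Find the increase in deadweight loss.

Competitive equilibrium: 147.875 − 0.3Q = 102.2 + 0.125Q → Q* = 107.4706, P* = 115.6338.
For a per-unit tax t: ΔQ = t/0.425, so DWL = ½·t·(t/0.425) = t²/0.85.
At t = 8.5: DWL = 85. At t = 19.7: DWL = 456.576.
Increase = 456.576 − 85 = 371.58.

371.58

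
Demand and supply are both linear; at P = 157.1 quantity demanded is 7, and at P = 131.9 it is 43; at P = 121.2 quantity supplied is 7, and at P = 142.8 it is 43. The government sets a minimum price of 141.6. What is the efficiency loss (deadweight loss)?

19.47

Demand slope = (131.9 − 157.1)/(43 − 7) = −0.7, so P = 162 − 0.7Q.
Supply slope = (142.8 − 121.2)/(43 − 7) = 0.6, so P = 117 + 0.6Q.
Competitive equilibrium: 162 − 0.7Q = 117 + 0.6Q → Q* = 34.6154, P* = 137.7692.
At the floor P = 141.6, quantity demanded = (162 − 141.6)/0.7 = 29.1429.
Sellers' marginal cost at Q' = 29.1429: 117 + 0.6·29.1429 = 134.4857.
ΔQ = 34.6154 − 29.1429 = 5.4725; wedge = 141.6 − 134.4857 = 7.1143.
The triangle = ½ × 5.4725 × 7.1143 = 19.47.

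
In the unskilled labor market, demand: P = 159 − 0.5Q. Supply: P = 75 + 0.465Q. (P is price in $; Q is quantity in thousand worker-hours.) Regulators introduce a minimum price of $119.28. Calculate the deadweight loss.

$27.92 thousand

Competitive equilibrium: 159 − 0.5Q = 75 + 0.465Q → Q* = 87.0466, P* = 115.4767.
At the floor P = 119.28, quantity demanded = (159 − 119.28)/0.5 = 79.44.
Sellers' marginal cost at Q' = 79.44: 75 + 0.465·79.44 = 111.9396.
ΔQ = 87.0466 − 79.44 = 7.6066; wedge = 119.28 − 111.9396 = 7.3404.
DWL = ½ × 7.6066 × 7.3404 = $27.92 thousand.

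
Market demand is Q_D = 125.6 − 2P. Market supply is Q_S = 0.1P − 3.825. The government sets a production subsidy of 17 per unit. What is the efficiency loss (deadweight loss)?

In inverse form: demand P = 62.8 − 0.5Q, supply P = 38.25 + 10Q.
Competitive equilibrium: 62.8 − 0.5Q = 38.25 + 10Q → Q* = 2.3381, P* = 61.631.
The subsidy lowers effective supply by 17: P = 21.25 + 10Q.
New quantity: 62.8 − 0.5Q = 21.25 + 10Q → Q' = 3.9571.
Overproduction ΔQ = 3.9571 − 2.3381 = 1.619; wedge = subsidy = 17.
DWL = ½ × 1.619 × 17 = 13.76.

13.76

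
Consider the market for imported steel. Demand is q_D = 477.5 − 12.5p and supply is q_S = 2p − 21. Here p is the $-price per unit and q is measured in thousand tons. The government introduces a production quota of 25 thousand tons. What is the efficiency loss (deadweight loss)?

$150.21 thousand

In inverse form: demand p = 38.2 − 0.08q, supply p = 10.5 + 0.5q.
Competitive equilibrium: 38.2 − 0.08q = 10.5 + 0.5q → q* = 47.7586, p* = 34.3793.
At q = 25: demand price = 38.2 − 0.08·25 = 36.2; supply price = 10.5 + 0.5·25 = 23.
Δq = 47.7586 − 25 = 22.7586; wedge = 36.2 − 23 = 13.2.
DWL = ½ × 22.7586 × 13.2 = $150.21 thousand.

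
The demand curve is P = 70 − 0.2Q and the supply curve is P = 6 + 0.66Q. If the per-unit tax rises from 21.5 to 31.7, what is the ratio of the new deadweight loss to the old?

Competitive equilibrium: 70 − 0.2Q = 6 + 0.66Q → Q* = 74.4186, P* = 55.1163.
For a per-unit tax t: ΔQ = t/0.86, so DWL = ½·t·(t/0.86) = t²/1.72.
At t = 21.5: DWL = 268.75. At t = 31.7: DWL = 584.238.
Ratio = (31.7/21.5)² = 2.174.

2.174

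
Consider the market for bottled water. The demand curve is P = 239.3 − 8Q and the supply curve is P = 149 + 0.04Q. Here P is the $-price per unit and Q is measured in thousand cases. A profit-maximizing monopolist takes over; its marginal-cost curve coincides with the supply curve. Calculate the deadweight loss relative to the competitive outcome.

$126.14 thousand

Competitive equilibrium: 239.3 − 8Q = 149 + 0.04Q → Q* = 11.2313, P* = 149.4493.
Marginal revenue: MR = 239.3 − 16Q. Set MR = MC: 239.3 − 16Q = 149 + 0.04Q → Q_m = 5.6297.
Price P_m = 239.3 − 8·5.6297 = 194.2624; MC(Q_m) = 149 + 0.04·5.6297 = 149.2252.
Competitive Q* = 11.2313, so ΔQ = 5.6016; wedge = 194.2624 − 149.2252 = 45.0372.
The triangle = ½ × 5.6016 × 45.0372 = $126.14 thousand.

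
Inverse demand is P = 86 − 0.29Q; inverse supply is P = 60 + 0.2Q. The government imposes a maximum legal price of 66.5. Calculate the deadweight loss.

103.58

Competitive equilibrium: 86 − 0.29Q = 60 + 0.2Q → Q* = 53.0612, P* = 70.6122.
At the ceiling P = 66.5, quantity supplied = (66.5 − 60)/0.2 = 32.5.
Willingness to pay at Q' = 32.5: 86 − 0.29·32.5 = 76.575.
ΔQ = 53.0612 − 32.5 = 20.5612; wedge = 76.575 − 66.5 = 10.075.
Welfare loss = ½ × 20.5612 × 10.075 = 103.58.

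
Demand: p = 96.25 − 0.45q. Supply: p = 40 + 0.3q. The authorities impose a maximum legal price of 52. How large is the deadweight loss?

Competitive equilibrium: 96.25 − 0.45q = 40 + 0.3q → q* = 75, p* = 62.5.
At the ceiling p = 52, quantity supplied = (52 − 40)/0.3 = 40.
Willingness to pay at q' = 40: 96.25 − 0.45·40 = 78.25.
Δq = 75 − 40 = 35; wedge = 78.25 − 52 = 26.25.
DWL = ½ × 35 × 26.25 = 459.375.

459.375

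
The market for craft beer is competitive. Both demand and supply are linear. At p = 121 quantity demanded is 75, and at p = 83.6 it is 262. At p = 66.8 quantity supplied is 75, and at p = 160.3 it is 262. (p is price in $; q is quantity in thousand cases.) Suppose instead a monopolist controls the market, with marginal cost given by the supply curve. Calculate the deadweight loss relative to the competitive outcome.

$401.58 thousand

Demand slope = (83.6 − 121)/(262 − 75) = −0.2, so p = 136 − 0.2q.
Supply slope = (160.3 − 66.8)/(262 − 75) = 0.5, so p = 29.3 + 0.5q.
Competitive equilibrium: 136 − 0.2q = 29.3 + 0.5q → q* = 152.4286, p* = 105.5143.
Marginal revenue: MR = 136 − 0.4q. Set MR = MC: 136 − 0.4q = 29.3 + 0.5q → q_m = 118.5556.
Price p_m = 136 − 0.2·118.5556 = 112.2889; MC(q_m) = 29.3 + 0.5·118.5556 = 88.5778.
Competitive q* = 152.4286, so Δq = 33.873; wedge = 112.2889 − 88.5778 = 23.7111.
DWL = ½ × 33.873 × 23.7111 = $401.58 thousand.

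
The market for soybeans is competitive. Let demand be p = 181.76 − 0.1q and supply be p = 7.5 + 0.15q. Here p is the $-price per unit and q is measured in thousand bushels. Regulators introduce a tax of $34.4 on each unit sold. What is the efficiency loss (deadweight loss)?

$2366.72 thousand

Competitive equilibrium: 181.76 − 0.1q = 7.5 + 0.15q → q* = 697.04, p* = 112.056.
With the tax, the buyer price exceeds the seller price by 34.4: (181.76 − 0.1q) − (7.5 + 0.15q) = 34.4 → q' = 559.44.
Δq = 697.04 − 559.44 = 137.6; the wedge equals the tax, 34.4.
DWL = ½ × 137.6 × 34.4 = $2366.72 thousand.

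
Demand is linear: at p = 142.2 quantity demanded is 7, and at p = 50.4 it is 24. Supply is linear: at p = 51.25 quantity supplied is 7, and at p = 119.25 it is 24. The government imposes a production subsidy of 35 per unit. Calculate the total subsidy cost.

Demand slope = (50.4 − 142.2)/(24 − 7) = −5.4, so p = 180 − 5.4q.
Supply slope = (119.25 − 51.25)/(24 − 7) = 4, so p = 23.25 + 4q.
Competitive equilibrium: 180 − 5.4q = 23.25 + 4q → q* = 16.6755, p* = 89.9521.
The subsidy lowers effective supply by 35: p = 4q − 11.75.
New quantity: 180 − 5.4q = 4q − 11.75 → q' = 20.3989.
Total subsidy cost = 35 × 20.3989 = 713.96.

713.96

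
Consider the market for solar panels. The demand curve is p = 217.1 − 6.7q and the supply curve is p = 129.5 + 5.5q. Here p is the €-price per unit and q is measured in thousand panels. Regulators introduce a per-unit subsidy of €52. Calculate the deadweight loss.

Competitive equilibrium: 217.1 − 6.7q = 129.5 + 5.5q → q* = 7.1803, p* = 168.9918.
The subsidy lowers effective supply by 52: p = 77.5 + 5.5q.
New quantity: 217.1 − 6.7q = 77.5 + 5.5q → q' = 11.4426.
Overproduction Δq = 11.4426 − 7.1803 = 4.2623; wedge = subsidy = 52.
DWL = ½ × 4.2623 × 52 = €110.82 thousand.

€110.82 thousand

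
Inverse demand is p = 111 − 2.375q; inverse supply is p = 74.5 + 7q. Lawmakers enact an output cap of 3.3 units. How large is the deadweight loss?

1.65

Competitive equilibrium: 111 − 2.375q = 74.5 + 7q → q* = 3.8933, p* = 101.7533.
At q = 3.3: demand price = 111 − 2.375·3.3 = 103.1625; supply price = 74.5 + 7·3.3 = 97.6.
Δq = 3.8933 − 3.3 = 0.5933; wedge = 103.1625 − 97.6 = 5.5625.
The triangle = ½ × 0.5933 × 5.5625 = 1.65.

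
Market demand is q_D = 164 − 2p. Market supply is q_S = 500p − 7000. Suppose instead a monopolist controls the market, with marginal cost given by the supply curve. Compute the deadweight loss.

1146.80

In inverse form: demand p = 82 − 0.5q, supply p = 14 + 0.002q.
Competitive equilibrium: 82 − 0.5q = 14 + 0.002q → q* = 135.4582, p* = 14.2709.
Marginal revenue: MR = 82 − q. Set MR = MC: 82 − q = 14 + 0.002q → q_m = 67.8643.
Price p_m = 82 − 0.5·67.8643 = 48.0679; MC(q_m) = 14 + 0.002·67.8643 = 14.1357.
Competitive q* = 135.4582, so Δq = 67.5939; wedge = 48.0679 − 14.1357 = 33.9322.
DWL = ½ × 67.5939 × 33.9322 = 1146.80.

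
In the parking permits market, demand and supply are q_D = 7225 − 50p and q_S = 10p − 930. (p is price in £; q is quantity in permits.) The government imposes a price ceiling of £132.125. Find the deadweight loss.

In inverse form: demand p = 144.5 − 0.02q, supply p = 93 + 0.1q.
Competitive equilibrium: 144.5 − 0.02q = 93 + 0.1q → q* = 429.1667, p* = 135.9167.
At the ceiling p = 132.125, quantity supplied = (132.125 − 93)/0.1 = 391.25.
Willingness to pay at q' = 391.25: 144.5 − 0.02·391.25 = 136.675.
Δq = 429.1667 − 391.25 = 37.9167; wedge = 136.675 − 132.125 = 4.55.
DWL = ½ × 37.9167 × 4.55 = £86.26.

£86.26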